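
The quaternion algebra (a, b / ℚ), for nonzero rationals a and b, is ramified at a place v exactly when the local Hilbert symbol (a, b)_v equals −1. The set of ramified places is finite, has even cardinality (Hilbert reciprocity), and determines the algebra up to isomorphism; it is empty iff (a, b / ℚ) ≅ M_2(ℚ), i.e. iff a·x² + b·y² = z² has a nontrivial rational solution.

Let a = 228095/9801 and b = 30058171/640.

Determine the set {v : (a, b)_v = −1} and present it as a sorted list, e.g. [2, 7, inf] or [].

Mod squares: a ≡ 95, b ≡ 1778590. Check v ∈ {∞, 2, 3, 5, 7, 11, 13, 19, 23, 37}.
v=5: a=5^1·(≡4), b=5^-1·(≡2) mod 5; (4|5)=+1, (2|5)=-1; (−1)^{1·-1·2}·(+1)^-1·(-1)^1 = -1.
v=11: a=11^-2·(≡8), b=11^1·(≡9) mod 11; (8|11)=-1, (9|11)=+1; (−1)^{-2·1·5}·(-1)^1·(+1)^-2 = -1.
v=19: a=19^1·(≡1), b=19^1·(≡17) mod 19; (1|19)=+1, (17|19)=+1; (−1)^{1·1·9}·(+1)^1·(+1)^1 = -1.
v=13: a=13^0·(≡3), b=13^2·(≡2) mod 13; (3|13)=+1, (2|13)=-1; (−1)^{0·2·6}·(+1)^2·(-1)^0 = +1.
v=∞: 95 > 0 and 1778590 > 0  ⇒  (a,b)_∞ = +1.
v=3: a=3^-4·(≡2), b=3^0·(≡1) mod 3; (2|3)=-1, (1|3)=+1; (−1)^{-4·0·1}·(-1)^0·(+1)^-4 = +1.
v=7: a=7^4·(≡4), b=7^0·(≡1) mod 7; (4|7)=+1, (1|7)=+1; (−1)^{4·0·3}·(+1)^0·(+1)^4 = +1.
v=2: v_2(a)=0, v_2(b)=-7; units ≡ 7, 7 (mod 8); ε·ε+αω+βω = 1·1+0·0+-7·0 ≡ 1  ⇒  (a,b)_2 = -1.
v=23: a=23^0·(≡9), b=23^1·(≡13) mod 23; (9|23)=+1, (13|23)=+1; (−1)^{0·1·11}·(+1)^1·(+1)^0 = +1.
v=37: a=37^0·(≡21), b=37^1·(≡1) mod 37; (21|37)=+1, (1|37)=+1; (−1)^{0·1·18}·(+1)^1·(+1)^0 = +1.
Ram(95, 1778590) = {2, 5, 11, 19}; no ℚ_2-point on the conic.

[2, 5, 11, 19]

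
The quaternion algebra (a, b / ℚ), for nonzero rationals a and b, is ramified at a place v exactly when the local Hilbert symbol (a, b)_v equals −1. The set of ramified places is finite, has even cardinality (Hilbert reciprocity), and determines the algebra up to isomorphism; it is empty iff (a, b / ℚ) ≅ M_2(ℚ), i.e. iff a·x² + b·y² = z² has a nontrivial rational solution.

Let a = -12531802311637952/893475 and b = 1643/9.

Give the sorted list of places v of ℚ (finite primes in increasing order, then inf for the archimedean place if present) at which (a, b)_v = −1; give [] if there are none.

Mod squares: a ≡ -5797, b ≡ 1643. Check v ∈ {∞, 2, 3, 5, 7, 11, 17, 19, 31, 53}.
v=11: a=11^-1·(≡9), b=11^0·(≡9) mod 11; (9|11)=+1, (9|11)=+1; (−1)^{-1·0·5}·(+1)^0·(+1)^-1 = +1.
v=∞: -5797 < 0 and 1643 > 0  ⇒  (a,b)_∞ = +1.
v=3: a=3^-2·(≡2), b=3^-2·(≡2) mod 3; (2|3)=-1, (2|3)=-1; (−1)^{-2·-2·1}·(-1)^-2·(-1)^-2 = +1.
v=5: a=5^-2·(≡2), b=5^0·(≡2) mod 5; (2|5)=-1, (2|5)=-1; (−1)^{-2·0·2}·(-1)^0·(-1)^-2 = +1.
v=31: a=31^3·(≡17), b=31^1·(≡30) mod 31; (17|31)=-1, (30|31)=-1; (−1)^{3·1·15}·(-1)^1·(-1)^3 = -1.
v=7: a=7^2·(≡6), b=7^0·(≡6) mod 7; (6|7)=-1, (6|7)=-1; (−1)^{2·0·3}·(-1)^0·(-1)^2 = +1.
v=19: a=19^-2·(≡4), b=19^0·(≡1) mod 19; (4|19)=+1, (1|19)=+1; (−1)^{-2·0·9}·(+1)^0·(+1)^-2 = +1.
v=2: v_2(a)=6, v_2(b)=0; units ≡ 3, 3 (mod 8); ε·ε+αω+βω = 1·1+6·1+0·1 ≡ 1  ⇒  (a,b)_2 = -1.
v=17: a=17^1·(≡15), b=17^0·(≡5) mod 17; (15|17)=+1, (5|17)=-1; (−1)^{1·0·8}·(+1)^0·(-1)^1 = -1.
v=53: a=53^4·(≡30), b=53^1·(≡27) mod 53; (30|53)=-1, (27|53)=-1; (−1)^{4·1·26}·(-1)^1·(-1)^4 = -1.
|Ram(-5797, 1643)| = 4, even; anisotropic at {2, 17, 31, 53}.

[2, 17, 31, 53]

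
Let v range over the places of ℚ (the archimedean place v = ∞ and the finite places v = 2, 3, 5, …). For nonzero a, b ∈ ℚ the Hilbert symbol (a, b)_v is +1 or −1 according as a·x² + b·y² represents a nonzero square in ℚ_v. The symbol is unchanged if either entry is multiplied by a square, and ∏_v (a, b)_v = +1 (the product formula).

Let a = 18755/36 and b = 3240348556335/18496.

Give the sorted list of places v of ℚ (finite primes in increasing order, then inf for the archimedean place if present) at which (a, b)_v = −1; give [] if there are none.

[2, 3, 5, 31]

(a, b) ≡ (155, 15) mod (ℚ^×)²; places V = {2, 3, 5, 11, 17, 29, 31, 47, ∞}.
(a,b)_17: α=0, u≡2; β=-2, v≡13 (mod 17); (2|17)=+1, (13|17)=+1; sign (−1)^0·+1^-2·+1^0 = +1.
(a,b)_47: α=0, u≡34; β=2, v≡38 (mod 47); (34|47)=+1, (38|47)=-1; sign (−1)^0·+1^2·-1^0 = +1.
(a,b)_3: α=-2, u≡2; β=1, v≡2 (mod 3); (2|3)=-1, (2|3)=-1; sign (−1)^0·-1^1·-1^-2 = -1.
(a,b)_∞: sgn(155)=+, sgn(15)=+, so +1.
(a,b)_29: α=0, u≡3; β=2, v≡11 (mod 29); (3|29)=-1, (11|29)=-1; sign (−1)^0·-1^2·-1^0 = +1.
(a,b)_5: α=1, u≡1; β=1, v≡2 (mod 5); (1|5)=+1, (2|5)=-1; sign (−1)^0·+1^1·-1^1 = -1.
(a,b)_11: α=2, u≡4; β=2, v≡1 (mod 11); (4|11)=+1, (1|11)=+1; sign (−1)^0·+1^2·+1^2 = +1.
(a,b)_2: α=-2, β=-6; u≡3, v≡7 (mod 8); ε(u)ε(v)=1·1, αω(v)=-2·0, βω(u)=-6·1; sum ≡ 1  ⇒  -1.
(a,b)_31: α=1, u≡28; β=2, v≡21 (mod 31); (28|31)=+1, (21|31)=-1; sign (−1)^0·+1^2·-1^1 = -1.
|Ram(155, 15)| = 4, even; anisotropic at {2, 3, 5, 31}.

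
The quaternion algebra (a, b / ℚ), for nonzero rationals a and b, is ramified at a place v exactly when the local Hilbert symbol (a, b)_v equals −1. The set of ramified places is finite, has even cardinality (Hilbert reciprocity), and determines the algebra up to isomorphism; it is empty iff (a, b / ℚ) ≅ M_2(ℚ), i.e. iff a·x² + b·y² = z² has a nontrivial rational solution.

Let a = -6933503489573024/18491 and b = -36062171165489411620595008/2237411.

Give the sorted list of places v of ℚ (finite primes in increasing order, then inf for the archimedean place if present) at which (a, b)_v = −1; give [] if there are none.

(a, b) ≡ (-286, -5423) mod (ℚ^×)²; places V = {2, 7, 11, 13, 17, 29, 41, ∞}.
(a,b)_17: α=2, u≡7; β=3, v≡1 (mod 17); (7|17)=-1, (1|17)=+1; sign (−1)^0·-1^3·+1^2 = -1.
(a,b)_2: α=5, β=6; u≡1, v≡1 (mod 8); ε(u)ε(v)=0·0, αω(v)=5·0, βω(u)=6·0; sum ≡ 0  ⇒  +1.
(a,b)_41: α=-2, u≡33; β=-2, v≡29 (mod 41); (33|41)=+1, (29|41)=-1; sign (−1)^0·+1^-2·-1^-2 = +1.
(a,b)_7: α=4, u≡2; β=8, v≡1 (mod 7); (2|7)=+1, (1|7)=+1; sign (−1)^0·+1^8·+1^4 = +1.
(a,b)_13: α=5, u≡10; β=8, v≡7 (mod 13); (10|13)=+1, (7|13)=-1; sign (−1)^0·+1^8·-1^5 = -1.
(a,b)_∞: sgn(-286)=−, sgn(-5423)=−, so -1.
(a,b)_11: α=-1, u≡6; β=-3, v≡7 (mod 11); (6|11)=-1, (7|11)=-1; sign (−1)^1·-1^-3·-1^-1 = -1.
(a,b)_29: α=2, u≡23; β=3, v≡9 (mod 29); (23|29)=+1, (9|29)=+1; sign (−1)^0·+1^3·+1^2 = +1.
(-286, -5423 / ℚ) ramifies at {11, 13, 17, ∞}: a division algebra.

[11, 13, 17, inf]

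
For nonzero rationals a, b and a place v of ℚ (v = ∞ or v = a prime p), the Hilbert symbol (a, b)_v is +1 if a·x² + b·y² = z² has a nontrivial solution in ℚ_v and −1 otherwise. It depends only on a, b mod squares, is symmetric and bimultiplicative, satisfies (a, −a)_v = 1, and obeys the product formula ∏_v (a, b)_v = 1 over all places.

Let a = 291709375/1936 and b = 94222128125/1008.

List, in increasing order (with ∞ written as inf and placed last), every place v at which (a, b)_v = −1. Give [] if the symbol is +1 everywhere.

(a, b) ≡ (1615, 35) mod (ℚ^×)²; places V = {2, 3, 5, 7, 11, 17, 19, ∞}.
(a,b)_3: α=0, u≡1; β=-2, v≡2 (mod 3); (1|3)=+1, (2|3)=-1; sign (−1)^0·+1^-2·-1^0 = +1.
(a,b)_5: α=5, u≡2; β=5, v≡2 (mod 5); (2|5)=-1, (2|5)=-1; sign (−1)^0·-1^5·-1^5 = +1.
(a,b)_11: α=-2, u≡9; β=0, v≡10 (mod 11); (9|11)=+1, (10|11)=-1; sign (−1)^0·+1^0·-1^-2 = +1.
(a,b)_7: α=0, u≡5; β=-1, v≡5 (mod 7); (5|7)=-1, (5|7)=-1; sign (−1)^0·-1^-1·-1^0 = -1.
(a,b)_19: α=1, u≡17; β=2, v≡11 (mod 19); (17|19)=+1, (11|19)=+1; sign (−1)^0·+1^2·+1^1 = +1.
(a,b)_∞: sgn(1615)=+, sgn(35)=+, so +1.
(a,b)_17: α=3, u≡3; β=4, v≡1 (mod 17); (3|17)=-1, (1|17)=+1; sign (−1)^0·-1^4·+1^3 = +1.
(a,b)_2: α=-4, β=-4; u≡7, v≡3 (mod 8); ε(u)ε(v)=1·1, αω(v)=-4·1, βω(u)=-4·0; sum ≡ 1  ⇒  -1.
(1615, 35 / ℚ) ramifies at {2, 7}: a division algebra.

[2, 7]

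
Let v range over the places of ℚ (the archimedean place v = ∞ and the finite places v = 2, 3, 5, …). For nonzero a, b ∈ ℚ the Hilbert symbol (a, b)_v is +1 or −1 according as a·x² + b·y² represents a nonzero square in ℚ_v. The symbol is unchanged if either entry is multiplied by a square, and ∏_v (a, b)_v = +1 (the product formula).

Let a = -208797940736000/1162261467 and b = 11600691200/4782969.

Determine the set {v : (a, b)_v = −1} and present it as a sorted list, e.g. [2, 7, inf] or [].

Mod squares: a ≡ -3570, b ≡ 2. Check v ∈ {∞, 2, 3, 5, 7, 11, 17}.
v=2: v_2(a)=13, v_2(b)=15; units ≡ 7, 1 (mod 8); ε·ε+αω+βω = 1·0+13·0+15·0 ≡ 0  ⇒  (a,b)_2 = +1.
v=17: a=17^3·(≡14), b=17^2·(≡13) mod 17; (14|17)=-1, (13|17)=+1; (−1)^{3·2·8}·(-1)^2·(+1)^3 = +1.
v=5: a=5^3·(≡1), b=5^2·(≡2) mod 5; (1|5)=+1, (2|5)=-1; (−1)^{3·2·2}·(+1)^2·(-1)^3 = -1.
v=∞: -3570 < 0 and 2 > 0  ⇒  (a,b)_∞ = +1.
v=3: a=3^-19·(≡1), b=3^-14·(≡2) mod 3; (1|3)=+1, (2|3)=-1; (−1)^{-19·-14·1}·(+1)^-14·(-1)^-19 = -1.
v=7: a=7^3·(≡1), b=7^2·(≡4) mod 7; (1|7)=+1, (4|7)=+1; (−1)^{3·2·3}·(+1)^2·(+1)^3 = +1.
v=11: a=11^2·(≡9), b=11^0·(≡8) mod 11; (9|11)=+1, (8|11)=-1; (−1)^{2·0·5}·(+1)^0·(-1)^2 = +1.
(-3570, 2 / ℚ) ramifies at {3, 5}: a division algebra.

[3, 5]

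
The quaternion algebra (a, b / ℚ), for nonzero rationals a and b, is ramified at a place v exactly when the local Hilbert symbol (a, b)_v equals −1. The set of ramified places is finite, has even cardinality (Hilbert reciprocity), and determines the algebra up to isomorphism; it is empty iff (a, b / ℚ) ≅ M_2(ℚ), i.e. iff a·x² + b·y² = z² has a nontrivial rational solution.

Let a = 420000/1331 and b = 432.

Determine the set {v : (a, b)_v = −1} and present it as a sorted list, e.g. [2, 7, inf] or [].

(a, b) ≡ (462, 3) mod (ℚ^×)²; places V = {2, 3, 5, 7, 11, ∞}.
(a,b)_7: α=1, u≡3; β=0, v≡5 (mod 7); (3|7)=-1, (5|7)=-1; sign (−1)^0·-1^0·-1^1 = -1.
(a,b)_5: α=4, u≡2; β=0, v≡2 (mod 5); (2|5)=-1, (2|5)=-1; sign (−1)^0·-1^0·-1^4 = +1.
(a,b)_11: α=-3, u≡9; β=0, v≡3 (mod 11); (9|11)=+1, (3|11)=+1; sign (−1)^0·+1^0·+1^-3 = +1.
(a,b)_∞: sgn(462)=+, sgn(3)=+, so +1.
(a,b)_3: α=1, u≡1; β=3, v≡1 (mod 3); (1|3)=+1, (1|3)=+1; sign (−1)^1·+1^3·+1^1 = -1.
(a,b)_2: α=5, β=4; u≡7, v≡3 (mod 8); ε(u)ε(v)=1·1, αω(v)=5·1, βω(u)=4·0; sum ≡ 0  ⇒  +1.
|Ram(462, 3)| = 2, even; anisotropic at {3, 7}.

[3, 7]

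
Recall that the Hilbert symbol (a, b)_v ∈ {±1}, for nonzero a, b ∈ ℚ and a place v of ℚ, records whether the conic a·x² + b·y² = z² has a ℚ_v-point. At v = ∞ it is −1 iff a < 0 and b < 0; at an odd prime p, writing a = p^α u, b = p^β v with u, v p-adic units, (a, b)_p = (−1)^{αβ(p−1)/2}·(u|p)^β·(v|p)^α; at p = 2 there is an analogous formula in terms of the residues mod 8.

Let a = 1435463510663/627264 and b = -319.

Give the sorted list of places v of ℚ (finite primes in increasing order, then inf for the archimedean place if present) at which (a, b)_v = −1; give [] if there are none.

[11, 13, 29, 37]

(a, b) ≡ (599807, -319) mod (ℚ^×)²; places V = {2, 3, 7, 11, 13, 17, 29, 37, 43, ∞}.
(a,b)_3: α=-4, u≡2; β=0, v≡2 (mod 3); (2|3)=-1, (2|3)=-1; sign (−1)^0·-1^0·-1^-4 = +1.
(a,b)_11: α=-2, u≡2; β=1, v≡4 (mod 11); (2|11)=-1, (4|11)=+1; sign (−1)^0·-1^1·+1^-2 = -1.
(a,b)_29: α=1, u≡16; β=1, v≡18 (mod 29); (16|29)=+1, (18|29)=-1; sign (−1)^0·+1^1·-1^1 = -1.
(a,b)_37: α=1, u≡20; β=0, v≡14 (mod 37); (20|37)=-1, (14|37)=-1; sign (−1)^0·-1^0·-1^1 = -1.
(a,b)_2: α=-6, β=0; u≡7, v≡1 (mod 8); ε(u)ε(v)=1·0, αω(v)=-6·0, βω(u)=0·0; sum ≡ 0  ⇒  +1.
(a,b)_13: α=3, u≡8; β=0, v≡6 (mod 13); (8|13)=-1, (6|13)=-1; sign (−1)^0·-1^0·-1^3 = -1.
(a,b)_17: α=2, u≡4; β=0, v≡4 (mod 17); (4|17)=+1, (4|17)=+1; sign (−1)^0·+1^0·+1^2 = +1.
(a,b)_∞: sgn(599807)=+, sgn(-319)=−, so +1.
(a,b)_7: α=2, u≡3; β=0, v≡3 (mod 7); (3|7)=-1, (3|7)=-1; sign (−1)^0·-1^0·-1^2 = +1.
(a,b)_43: α=1, u≡40; β=0, v≡25 (mod 43); (40|43)=+1, (25|43)=+1; sign (−1)^0·+1^0·+1^1 = +1.
|Ram(599807, -319)| = 4, even; anisotropic at {11, 13, 29, 37}.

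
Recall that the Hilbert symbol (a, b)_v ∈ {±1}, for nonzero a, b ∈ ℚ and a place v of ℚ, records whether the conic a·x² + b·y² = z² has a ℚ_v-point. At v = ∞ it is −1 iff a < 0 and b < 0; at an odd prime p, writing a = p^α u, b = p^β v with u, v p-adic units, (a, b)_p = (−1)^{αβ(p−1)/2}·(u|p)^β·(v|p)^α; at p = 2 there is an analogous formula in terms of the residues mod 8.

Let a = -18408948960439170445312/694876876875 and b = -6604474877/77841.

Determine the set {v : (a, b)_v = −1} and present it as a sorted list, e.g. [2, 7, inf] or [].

[2, 37, 43, inf]

Mod squares: a ≡ -129, b ≡ -322973. Check v ∈ {∞, 2, 3, 5, 7, 11, 13, 23, 29, 31, 37, 43}.
v=11: a=11^2·(≡9), b=11^2·(≡5) mod 11; (9|11)=+1, (5|11)=+1; (−1)^{2·2·5}·(+1)^2·(+1)^2 = +1.
v=2: v_2(a)=12, v_2(b)=0; units ≡ 7, 3 (mod 8); ε·ε+αω+βω = 1·1+12·1+0·0 ≡ 1  ⇒  (a,b)_2 = -1.
v=43: a=43^3·(≡21), b=43^1·(≡11) mod 43; (21|43)=+1, (11|43)=+1; (−1)^{3·1·21}·(+1)^1·(+1)^3 = -1.
v=5: a=5^-4·(≡1), b=5^0·(≡3) mod 5; (1|5)=+1, (3|5)=-1; (−1)^{-4·0·2}·(+1)^0·(-1)^-4 = +1.
v=37: a=37^2·(≡32), b=37^1·(≡21) mod 37; (32|37)=-1, (21|37)=+1; (−1)^{2·1·18}·(-1)^1·(+1)^2 = -1.
v=29: a=29^2·(≡7), b=29^1·(≡5) mod 29; (7|29)=+1, (5|29)=+1; (−1)^{2·1·14}·(+1)^1·(+1)^2 = +1.
v=7: a=7^4·(≡1), b=7^1·(≡3) mod 7; (1|7)=+1, (3|7)=-1; (−1)^{4·1·3}·(+1)^1·(-1)^4 = +1.
v=3: a=3^-7·(≡2), b=3^-4·(≡1) mod 3; (2|3)=-1, (1|3)=+1; (−1)^{-7·-4·1}·(-1)^-4·(+1)^-7 = +1.
v=∞: -129 < 0 and -322973 < 0  ⇒  (a,b)_∞ = -1.
v=23: a=23^-2·(≡18), b=23^0·(≡1) mod 23; (18|23)=+1, (1|23)=+1; (−1)^{-2·0·11}·(+1)^0·(+1)^-2 = +1.
v=31: a=31^-2·(≡22), b=31^-2·(≡25) mod 31; (22|31)=-1, (25|31)=+1; (−1)^{-2·-2·15}·(-1)^-2·(+1)^-2 = +1.
v=13: a=13^2·(≡4), b=13^2·(≡10) mod 13; (4|13)=+1, (10|13)=+1; (−1)^{2·2·6}·(+1)^2·(+1)^2 = +1.
|Ram(-129, -322973)| = 4, even; anisotropic at {2, 37, 43, ∞}.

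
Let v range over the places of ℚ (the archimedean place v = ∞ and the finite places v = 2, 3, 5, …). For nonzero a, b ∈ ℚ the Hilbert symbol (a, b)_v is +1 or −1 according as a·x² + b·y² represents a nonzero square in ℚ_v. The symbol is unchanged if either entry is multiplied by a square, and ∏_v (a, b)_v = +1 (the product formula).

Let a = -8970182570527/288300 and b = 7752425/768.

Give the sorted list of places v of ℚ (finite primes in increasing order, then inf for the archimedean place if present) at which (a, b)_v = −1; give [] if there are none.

[2, 3, 19, 23, 37, 43]

Mod squares: a ≡ -60488229, b ≡ 3219. Check v ∈ {∞, 2, 3, 5, 17, 19, 23, 29, 31, 37, 43}.
v=3: a=3^-1·(≡2), b=3^-1·(≡2) mod 3; (2|3)=-1, (2|3)=-1; (−1)^{-1·-1·1}·(-1)^-1·(-1)^-1 = -1.
v=2: v_2(a)=-2, v_2(b)=-8; units ≡ 3, 3 (mod 8); ε·ε+αω+βω = 1·1+-2·1+-8·1 ≡ 1  ⇒  (a,b)_2 = -1.
v=31: a=31^-2·(≡14), b=31^0·(≡30) mod 31; (14|31)=+1, (30|31)=-1; (−1)^{-2·0·15}·(+1)^0·(-1)^-2 = +1.
v=37: a=37^1·(≡10), b=37^1·(≡13) mod 37; (10|37)=+1, (13|37)=-1; (−1)^{1·1·18}·(+1)^1·(-1)^1 = -1.
v=5: a=5^-2·(≡4), b=5^2·(≡4) mod 5; (4|5)=+1, (4|5)=+1; (−1)^{-2·2·2}·(+1)^2·(+1)^-2 = +1.
v=∞: -60488229 < 0 and 3219 > 0  ⇒  (a,b)_∞ = +1.
v=19: a=19^1·(≡6), b=19^0·(≡8) mod 19; (6|19)=+1, (8|19)=-1; (−1)^{1·0·9}·(+1)^0·(-1)^1 = -1.
v=43: a=43^1·(≡27), b=43^0·(≡29) mod 43; (27|43)=-1, (29|43)=-1; (−1)^{1·0·21}·(-1)^0·(-1)^1 = -1.
v=29: a=29^3·(≡13), b=29^1·(≡23) mod 29; (13|29)=+1, (23|29)=+1; (−1)^{3·1·14}·(+1)^1·(+1)^3 = +1.
v=17: a=17^0·(≡13), b=17^2·(≡11) mod 17; (13|17)=+1, (11|17)=-1; (−1)^{0·2·8}·(+1)^2·(-1)^0 = +1.
v=23: a=23^3·(≡8), b=23^0·(≡5) mod 23; (8|23)=+1, (5|23)=-1; (−1)^{3·0·11}·(+1)^0·(-1)^3 = -1.
|Ram(-60488229, 3219)| = 6, even; anisotropic at {2, 3, 19, 23, 37, 43}.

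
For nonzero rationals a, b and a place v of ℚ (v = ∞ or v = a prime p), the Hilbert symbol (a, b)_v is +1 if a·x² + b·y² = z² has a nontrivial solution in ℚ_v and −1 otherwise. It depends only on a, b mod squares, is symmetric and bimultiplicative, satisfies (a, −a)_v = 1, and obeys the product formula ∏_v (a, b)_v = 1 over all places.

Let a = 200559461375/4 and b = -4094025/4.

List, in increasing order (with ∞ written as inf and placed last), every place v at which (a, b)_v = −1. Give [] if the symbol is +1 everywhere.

[2, 3, 13, 19]

Mod squares: a ≡ 455, b ≡ -969. Check v ∈ {∞, 2, 3, 5, 7, 13, 17, 19}.
v=2: v_2(a)=-2, v_2(b)=-2; units ≡ 7, 7 (mod 8); ε·ε+αω+βω = 1·1+-2·0+-2·0 ≡ 1  ⇒  (a,b)_2 = -1.
v=13: a=13^3·(≡4), b=13^2·(≡5) mod 13; (4|13)=+1, (5|13)=-1; (−1)^{3·2·6}·(+1)^2·(-1)^3 = -1.
v=17: a=17^2·(≡15), b=17^1·(≡12) mod 17; (15|17)=+1, (12|17)=-1; (−1)^{2·1·8}·(+1)^1·(-1)^2 = +1.
v=∞: 455 > 0 and -969 < 0  ⇒  (a,b)_∞ = +1.
v=19: a=19^2·(≡12), b=19^1·(≡1) mod 19; (12|19)=-1, (1|19)=+1; (−1)^{2·1·9}·(-1)^1·(+1)^2 = -1.
v=5: a=5^3·(≡4), b=5^2·(≡1) mod 5; (4|5)=+1, (1|5)=+1; (−1)^{3·2·2}·(+1)^2·(+1)^3 = +1.
v=7: a=7^1·(≡2), b=7^0·(≡4) mod 7; (2|7)=+1, (4|7)=+1; (−1)^{1·0·3}·(+1)^0·(+1)^1 = +1.
v=3: a=3^0·(≡2), b=3^1·(≡1) mod 3; (2|3)=-1, (1|3)=+1; (−1)^{0·1·1}·(-1)^1·(+1)^0 = -1.
(455, -969 / ℚ) ramifies at {2, 3, 13, 19}: a division algebra.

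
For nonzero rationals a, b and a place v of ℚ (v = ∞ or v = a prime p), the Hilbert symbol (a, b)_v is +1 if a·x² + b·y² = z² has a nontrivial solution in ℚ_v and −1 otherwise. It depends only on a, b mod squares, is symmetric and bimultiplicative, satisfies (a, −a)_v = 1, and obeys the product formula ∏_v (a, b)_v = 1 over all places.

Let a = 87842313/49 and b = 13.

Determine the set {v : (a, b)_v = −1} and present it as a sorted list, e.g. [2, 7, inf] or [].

[13, 31]

Mod squares: a ≡ 713, b ≡ 13. Check v ∈ {∞, 2, 3, 7, 13, 23, 31}.
v=31: a=31^1·(≡21), b=31^0·(≡13) mod 31; (21|31)=-1, (13|31)=-1; (−1)^{1·0·15}·(-1)^0·(-1)^1 = -1.
v=3: a=3^6·(≡2), b=3^0·(≡1) mod 3; (2|3)=-1, (1|3)=+1; (−1)^{6·0·1}·(-1)^0·(+1)^6 = +1.
v=7: a=7^-2·(≡6), b=7^0·(≡6) mod 7; (6|7)=-1, (6|7)=-1; (−1)^{-2·0·3}·(-1)^0·(-1)^-2 = +1.
v=∞: 713 > 0 and 13 > 0  ⇒  (a,b)_∞ = +1.
v=13: a=13^2·(≡5), b=13^1·(≡1) mod 13; (5|13)=-1, (1|13)=+1; (−1)^{2·1·6}·(-1)^1·(+1)^2 = -1.
v=2: v_2(a)=0, v_2(b)=0; units ≡ 1, 5 (mod 8); ε·ε+αω+βω = 0·0+0·1+0·0 ≡ 0  ⇒  (a,b)_2 = +1.
v=23: a=23^1·(≡4), b=23^0·(≡13) mod 23; (4|23)=+1, (13|23)=+1; (−1)^{1·0·11}·(+1)^0·(+1)^1 = +1.
(713, 13 / ℚ) ramifies at {13, 31}: a division algebra.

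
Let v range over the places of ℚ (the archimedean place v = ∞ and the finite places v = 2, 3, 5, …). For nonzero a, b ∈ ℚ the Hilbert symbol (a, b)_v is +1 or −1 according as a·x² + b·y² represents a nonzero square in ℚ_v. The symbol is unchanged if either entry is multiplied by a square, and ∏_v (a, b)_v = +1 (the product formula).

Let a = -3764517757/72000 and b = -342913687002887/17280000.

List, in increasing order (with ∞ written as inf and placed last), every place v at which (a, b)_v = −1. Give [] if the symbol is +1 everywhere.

[2, inf]

Mod squares: a ≡ -65, b ≡ -429. Check v ∈ {∞, 2, 3, 5, 7, 11, 13, 17}.
v=5: a=5^-3·(≡3), b=5^-4·(≡1) mod 5; (3|5)=-1, (1|5)=+1; (−1)^{-3·-4·2}·(-1)^-4·(+1)^-3 = +1.
v=2: v_2(a)=-6, v_2(b)=-10; units ≡ 7, 3 (mod 8); ε·ε+αω+βω = 1·1+-6·1+-10·0 ≡ 1  ⇒  (a,b)_2 = -1.
v=∞: -65 < 0 and -429 < 0  ⇒  (a,b)_∞ = -1.
v=17: a=17^2·(≡10), b=17^2·(≡8) mod 17; (10|17)=-1, (8|17)=+1; (−1)^{2·2·8}·(-1)^2·(+1)^2 = +1.
v=11: a=11^2·(≡9), b=11^3·(≡9) mod 11; (9|11)=+1, (9|11)=+1; (−1)^{2·3·5}·(+1)^3·(+1)^2 = +1.
v=13: a=13^3·(≡6), b=13^5·(≡6) mod 13; (6|13)=-1, (6|13)=-1; (−1)^{3·5·6}·(-1)^5·(-1)^3 = +1.
v=3: a=3^-2·(≡1), b=3^-3·(≡1) mod 3; (1|3)=+1, (1|3)=+1; (−1)^{-2·-3·1}·(+1)^-3·(+1)^-2 = +1.
v=7: a=7^2·(≡5), b=7^4·(≡3) mod 7; (5|7)=-1, (3|7)=-1; (−1)^{2·4·3}·(-1)^4·(-1)^2 = +1.
|Ram(-65, -429)| = 2, even; anisotropic at {2, ∞}.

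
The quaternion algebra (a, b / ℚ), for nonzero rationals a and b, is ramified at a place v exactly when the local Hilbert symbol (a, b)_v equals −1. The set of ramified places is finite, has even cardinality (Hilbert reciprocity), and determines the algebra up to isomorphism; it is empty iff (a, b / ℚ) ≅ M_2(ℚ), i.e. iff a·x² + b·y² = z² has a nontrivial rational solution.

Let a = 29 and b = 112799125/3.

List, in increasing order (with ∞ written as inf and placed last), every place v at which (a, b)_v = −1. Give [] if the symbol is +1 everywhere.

[3, 37]

(a, b) ≡ (29, 16095) mod (ℚ^×)²; places V = {2, 3, 5, 29, 37, ∞}.
(a,b)_5: α=0, u≡4; β=3, v≡1 (mod 5); (4|5)=+1, (1|5)=+1; sign (−1)^0·+1^3·+1^0 = +1.
(a,b)_2: α=0, β=0; u≡5, v≡7 (mod 8); ε(u)ε(v)=0·1, αω(v)=0·0, βω(u)=0·1; sum ≡ 0  ⇒  +1.
(a,b)_∞: sgn(29)=+, sgn(16095)=+, so +1.
(a,b)_37: α=0, u≡29; β=1, v≡28 (mod 37); (29|37)=-1, (28|37)=+1; sign (−1)^0·-1^1·+1^0 = -1.
(a,b)_29: α=1, u≡1; β=3, v≡24 (mod 29); (1|29)=+1, (24|29)=+1; sign (−1)^0·+1^3·+1^1 = +1.
(a,b)_3: α=0, u≡2; β=-1, v≡1 (mod 3); (2|3)=-1, (1|3)=+1; sign (−1)^0·-1^-1·+1^0 = -1.
Ram(29, 16095) = {3, 37}; no ℚ_3-point on the conic.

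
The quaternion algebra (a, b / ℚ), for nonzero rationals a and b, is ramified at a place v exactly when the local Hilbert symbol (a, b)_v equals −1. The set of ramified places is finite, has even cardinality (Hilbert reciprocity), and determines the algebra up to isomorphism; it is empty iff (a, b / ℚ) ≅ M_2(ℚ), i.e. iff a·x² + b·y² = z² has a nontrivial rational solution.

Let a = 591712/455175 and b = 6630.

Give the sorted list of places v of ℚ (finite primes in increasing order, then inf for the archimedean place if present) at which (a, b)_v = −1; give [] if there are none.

[11, 13]

Mod squares: a ≡ 154, b ≡ 6630. Check v ∈ {∞, 2, 3, 5, 7, 11, 13, 17, 41}.
v=2: v_2(a)=5, v_2(b)=1; units ≡ 5, 3 (mod 8); ε·ε+αω+βω = 0·1+5·1+1·1 ≡ 0  ⇒  (a,b)_2 = +1.
v=5: a=5^-2·(≡1), b=5^1·(≡1) mod 5; (1|5)=+1, (1|5)=+1; (−1)^{-2·1·2}·(+1)^1·(+1)^-2 = +1.
v=17: a=17^-2·(≡4), b=17^1·(≡16) mod 17; (4|17)=+1, (16|17)=+1; (−1)^{-2·1·8}·(+1)^1·(+1)^-2 = +1.
v=7: a=7^-1·(≡1), b=7^0·(≡1) mod 7; (1|7)=+1, (1|7)=+1; (−1)^{-1·0·3}·(+1)^0·(+1)^-1 = +1.
v=13: a=13^0·(≡5), b=13^1·(≡3) mod 13; (5|13)=-1, (3|13)=+1; (−1)^{0·1·6}·(-1)^1·(+1)^0 = -1.
v=41: a=41^2·(≡20), b=41^0·(≡29) mod 41; (20|41)=+1, (29|41)=-1; (−1)^{2·0·20}·(+1)^0·(-1)^2 = +1.
v=3: a=3^-2·(≡1), b=3^1·(≡2) mod 3; (1|3)=+1, (2|3)=-1; (−1)^{-2·1·1}·(+1)^1·(-1)^-2 = +1.
v=∞: 154 > 0 and 6630 > 0  ⇒  (a,b)_∞ = +1.
v=11: a=11^1·(≡4), b=11^0·(≡8) mod 11; (4|11)=+1, (8|11)=-1; (−1)^{1·0·5}·(+1)^0·(-1)^1 = -1.
Ram(154, 6630) = {11, 13}; no ℚ_11-point on the conic.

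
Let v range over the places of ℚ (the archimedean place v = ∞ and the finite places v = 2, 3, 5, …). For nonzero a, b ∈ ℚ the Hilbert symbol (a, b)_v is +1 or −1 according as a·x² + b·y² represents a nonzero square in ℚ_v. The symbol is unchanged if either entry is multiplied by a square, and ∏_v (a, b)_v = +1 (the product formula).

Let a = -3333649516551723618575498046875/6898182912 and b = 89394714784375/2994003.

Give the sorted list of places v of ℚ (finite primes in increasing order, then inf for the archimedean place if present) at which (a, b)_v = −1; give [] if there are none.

[3, 5, 13, 17]

(a, b) ≡ (-211497, 1057485) mod (ℚ^×)²; places V = {2, 3, 5, 7, 11, 13, 17, 29, 37, ∞}.
(a,b)_17: α=3, u≡11; β=1, v≡4 (mod 17); (11|17)=-1, (4|17)=+1; sign (−1)^0·-1^1·+1^3 = -1.
(a,b)_3: α=-9, u≡1; β=-7, v≡1 (mod 3); (1|3)=+1, (1|3)=+1; sign (−1)^1·+1^-7·+1^-9 = -1.
(a,b)_∞: sgn(-211497)=−, sgn(1057485)=+, so +1.
(a,b)_11: α=3, u≡1; β=1, v≡7 (mod 11); (1|11)=+1, (7|11)=-1; sign (−1)^1·+1^1·-1^3 = +1.
(a,b)_2: α=-8, β=0; u≡7, v≡5 (mod 8); ε(u)ε(v)=1·0, αω(v)=-8·1, βω(u)=0·0; sum ≡ 0  ⇒  +1.
(a,b)_7: α=8, u≡1; β=4, v≡4 (mod 7); (1|7)=+1, (4|7)=+1; sign (−1)^0·+1^4·+1^8 = +1.
(a,b)_29: α=3, u≡10; β=1, v≡17 (mod 29); (10|29)=-1, (17|29)=-1; sign (−1)^0·-1^1·-1^3 = +1.
(a,b)_13: α=5, u≡5; β=3, v≡1 (mod 13); (5|13)=-1, (1|13)=+1; sign (−1)^0·-1^3·+1^5 = -1.
(a,b)_37: α=-2, u≡5; β=-2, v≡34 (mod 37); (5|37)=-1, (34|37)=+1; sign (−1)^0·-1^-2·+1^-2 = +1.
(a,b)_5: α=10, u≡2; β=5, v≡2 (mod 5); (2|5)=-1, (2|5)=-1; sign (−1)^0·-1^5·-1^10 = -1.
(-211497, 1057485 / ℚ) ramifies at {3, 5, 13, 17}: a division algebra.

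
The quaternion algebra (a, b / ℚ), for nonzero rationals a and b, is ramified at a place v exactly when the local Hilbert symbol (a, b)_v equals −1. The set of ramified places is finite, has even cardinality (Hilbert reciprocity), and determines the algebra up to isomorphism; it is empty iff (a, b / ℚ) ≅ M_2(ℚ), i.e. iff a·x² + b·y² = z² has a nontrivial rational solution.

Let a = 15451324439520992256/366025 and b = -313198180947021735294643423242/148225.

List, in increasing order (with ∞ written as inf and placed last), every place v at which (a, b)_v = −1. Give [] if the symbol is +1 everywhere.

[2, 3, 13, 19, 23, 37]

(a, b) ≡ (18791, -66378) mod (ℚ^×)²; places V = {2, 3, 5, 7, 11, 13, 19, 23, 37, 43, ∞}.
(a,b)_13: α=2, u≡7; β=3, v≡4 (mod 13); (7|13)=-1, (4|13)=+1; sign (−1)^0·-1^3·+1^2 = -1.
(a,b)_7: α=0, u≡5; β=-2, v≡6 (mod 7); (5|7)=-1, (6|7)=-1; sign (−1)^0·-1^-2·-1^0 = +1.
(a,b)_19: α=1, u≡11; β=2, v≡8 (mod 19); (11|19)=+1, (8|19)=-1; sign (−1)^0·+1^2·-1^1 = -1.
(a,b)_11: α=-4, u≡1; β=-2, v≡7 (mod 11); (1|11)=+1, (7|11)=-1; sign (−1)^0·+1^-2·-1^-4 = +1.
(a,b)_43: α=1, u≡3; β=4, v≡11 (mod 43); (3|43)=-1, (11|43)=+1; sign (−1)^0·-1^4·+1^1 = +1.
(a,b)_23: α=3, u≡2; β=5, v≡1 (mod 23); (2|23)=+1, (1|23)=+1; sign (−1)^1·+1^5·+1^3 = -1.
(a,b)_5: α=-2, u≡1; β=-2, v≡2 (mod 5); (1|5)=+1, (2|5)=-1; sign (−1)^0·+1^-2·-1^-2 = +1.
(a,b)_∞: sgn(18791)=+, sgn(-66378)=−, so +1.
(a,b)_37: α=2, u≡2; β=3, v≡20 (mod 37); (2|37)=-1, (20|37)=-1; sign (−1)^0·-1^3·-1^2 = -1.
(a,b)_2: α=10, β=1; u≡7, v≡3 (mod 8); ε(u)ε(v)=1·1, αω(v)=10·1, βω(u)=1·0; sum ≡ 1  ⇒  -1.
(a,b)_3: α=8, u≡2; β=11, v≡2 (mod 3); (2|3)=-1, (2|3)=-1; sign (−1)^0·-1^11·-1^8 = -1.
Ram(18791, -66378) = {2, 3, 13, 19, 23, 37}; no ℚ_2-point on the conic.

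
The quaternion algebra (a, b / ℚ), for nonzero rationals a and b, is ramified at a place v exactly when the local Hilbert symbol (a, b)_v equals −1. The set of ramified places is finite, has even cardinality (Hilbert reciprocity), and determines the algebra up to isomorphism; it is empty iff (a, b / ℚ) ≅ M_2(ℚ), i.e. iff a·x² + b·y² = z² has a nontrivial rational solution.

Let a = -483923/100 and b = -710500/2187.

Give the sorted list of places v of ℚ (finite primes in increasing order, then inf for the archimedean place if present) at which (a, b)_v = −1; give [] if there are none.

[5, inf]

(a, b) ≡ (-483923, -435) mod (ℚ^×)²; places V = {2, 3, 5, 7, 11, 29, 37, 41, ∞}.
(a,b)_29: α=1, u≡8; β=1, v≡27 (mod 29); (8|29)=-1, (27|29)=-1; sign (−1)^0·-1^1·-1^1 = +1.
(a,b)_5: α=-2, u≡3; β=3, v≡3 (mod 5); (3|5)=-1, (3|5)=-1; sign (−1)^0·-1^3·-1^-2 = -1.
(a,b)_2: α=-2, β=2; u≡5, v≡5 (mod 8); ε(u)ε(v)=0·0, αω(v)=-2·1, βω(u)=2·1; sum ≡ 0  ⇒  +1.
(a,b)_41: α=1, u≡39; β=0, v≡8 (mod 41); (39|41)=+1, (8|41)=+1; sign (−1)^0·+1^0·+1^1 = +1.
(a,b)_7: α=0, u≡4; β=2, v≡6 (mod 7); (4|7)=+1, (6|7)=-1; sign (−1)^0·+1^2·-1^0 = +1.
(a,b)_3: α=0, u≡1; β=-7, v≡2 (mod 3); (1|3)=+1, (2|3)=-1; sign (−1)^0·+1^-7·-1^0 = +1.
(a,b)_∞: sgn(-483923)=−, sgn(-435)=−, so -1.
(a,b)_37: α=1, u≡5; β=0, v≡12 (mod 37); (5|37)=-1, (12|37)=+1; sign (−1)^0·-1^0·+1^1 = +1.
(a,b)_11: α=1, u≡7; β=0, v≡5 (mod 11); (7|11)=-1, (5|11)=+1; sign (−1)^0·-1^0·+1^1 = +1.
Ram(-483923, -435) = {5, ∞}; no ℚ_5-point on the conic.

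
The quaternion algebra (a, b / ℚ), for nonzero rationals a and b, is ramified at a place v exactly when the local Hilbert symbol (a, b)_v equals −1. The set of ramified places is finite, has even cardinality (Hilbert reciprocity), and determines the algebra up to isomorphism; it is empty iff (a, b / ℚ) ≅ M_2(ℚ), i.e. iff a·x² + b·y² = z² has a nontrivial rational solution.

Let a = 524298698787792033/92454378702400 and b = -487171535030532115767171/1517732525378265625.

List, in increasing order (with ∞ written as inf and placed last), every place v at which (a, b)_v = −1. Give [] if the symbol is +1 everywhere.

Mod squares: a ≡ 17, b ≡ -731. Check v ∈ {∞, 2, 3, 5, 7, 11, 13, 17, 41, 43}.
v=2: v_2(a)=-6, v_2(b)=0; units ≡ 1, 5 (mod 8); ε·ε+αω+βω = 0·0+-6·1+0·0 ≡ 0  ⇒  (a,b)_2 = +1.
v=∞: 17 > 0 and -731 < 0  ⇒  (a,b)_∞ = +1.
v=43: a=43^2·(≡17), b=43^3·(≡29) mod 43; (17|43)=+1, (29|43)=-1; (−1)^{2·3·21}·(+1)^3·(-1)^2 = +1.
v=13: a=13^-2·(≡12), b=13^-2·(≡10) mod 13; (12|13)=+1, (10|13)=+1; (−1)^{-2·-2·6}·(+1)^-2·(+1)^-2 = +1.
v=17: a=17^1·(≡4), b=17^1·(≡2) mod 17; (4|17)=+1, (2|17)=+1; (−1)^{1·1·8}·(+1)^1·(+1)^1 = +1.
v=5: a=5^-2·(≡3), b=5^-6·(≡1) mod 5; (3|5)=-1, (1|5)=+1; (−1)^{-2·-6·2}·(-1)^-6·(+1)^-2 = +1.
v=41: a=41^-4·(≡15), b=41^-6·(≡26) mod 41; (15|41)=-1, (26|41)=-1; (−1)^{-4·-6·20}·(-1)^-6·(-1)^-4 = +1.
v=3: a=3^10·(≡2), b=3^12·(≡1) mod 3; (2|3)=-1, (1|3)=+1; (−1)^{10·12·1}·(-1)^12·(+1)^10 = +1.
v=7: a=7^10·(≡5), b=7^14·(≡2) mod 7; (5|7)=-1, (2|7)=+1; (−1)^{10·14·3}·(-1)^14·(+1)^10 = +1.
v=11: a=11^-2·(≡2), b=11^-2·(≡6) mod 11; (2|11)=-1, (6|11)=-1; (−1)^{-2·-2·5}·(-1)^-2·(-1)^-2 = +1.
Every local symbol is +1, so the conic 17·x² + -731·y² = z² has ℚ_v-points for all v and hence a ℚ-point; (a, b / ℚ) ≅ M_2(ℚ).

[]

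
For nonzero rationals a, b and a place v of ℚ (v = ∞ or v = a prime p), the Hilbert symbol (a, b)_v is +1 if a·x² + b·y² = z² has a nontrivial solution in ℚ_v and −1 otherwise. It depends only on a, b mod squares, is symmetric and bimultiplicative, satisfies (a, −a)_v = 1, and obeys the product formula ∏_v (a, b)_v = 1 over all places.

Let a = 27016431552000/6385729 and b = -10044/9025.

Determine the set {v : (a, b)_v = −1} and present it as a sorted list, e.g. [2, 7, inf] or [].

[11, 17, 29, 31]

Mod squares: a ≡ 54230, b ≡ -31. Check v ∈ {∞, 2, 3, 5, 7, 11, 17, 19, 29, 31}.
v=7: a=7^-2·(≡1), b=7^0·(≡4) mod 7; (1|7)=+1, (4|7)=+1; (−1)^{-2·0·3}·(+1)^0·(+1)^-2 = +1.
v=29: a=29^1·(≡15), b=29^0·(≡8) mod 29; (15|29)=-1, (8|29)=-1; (−1)^{1·0·14}·(-1)^0·(-1)^1 = -1.
v=11: a=11^1·(≡10), b=11^0·(≡2) mod 11; (10|11)=-1, (2|11)=-1; (−1)^{1·0·5}·(-1)^0·(-1)^1 = -1.
v=2: v_2(a)=9, v_2(b)=2; units ≡ 3, 1 (mod 8); ε·ε+αω+βω = 1·0+9·0+2·1 ≡ 0  ⇒  (a,b)_2 = +1.
v=3: a=3^4·(≡2), b=3^4·(≡2) mod 3; (2|3)=-1, (2|3)=-1; (−1)^{4·4·1}·(-1)^4·(-1)^4 = +1.
v=5: a=5^3·(≡4), b=5^-2·(≡1) mod 5; (4|5)=+1, (1|5)=+1; (−1)^{3·-2·2}·(+1)^-2·(+1)^3 = +1.
v=19: a=19^-4·(≡16), b=19^-2·(≡17) mod 19; (16|19)=+1, (17|19)=+1; (−1)^{-4·-2·9}·(+1)^-2·(+1)^-4 = +1.
v=17: a=17^1·(≡14), b=17^0·(≡7) mod 17; (14|17)=-1, (7|17)=-1; (−1)^{1·0·8}·(-1)^0·(-1)^1 = -1.
v=31: a=31^2·(≡17), b=31^1·(≡12) mod 31; (17|31)=-1, (12|31)=-1; (−1)^{2·1·15}·(-1)^1·(-1)^2 = -1.
v=∞: 54230 > 0 and -31 < 0  ⇒  (a,b)_∞ = +1.
(54230, -31 / ℚ) ramifies at {11, 17, 29, 31}: a division algebra.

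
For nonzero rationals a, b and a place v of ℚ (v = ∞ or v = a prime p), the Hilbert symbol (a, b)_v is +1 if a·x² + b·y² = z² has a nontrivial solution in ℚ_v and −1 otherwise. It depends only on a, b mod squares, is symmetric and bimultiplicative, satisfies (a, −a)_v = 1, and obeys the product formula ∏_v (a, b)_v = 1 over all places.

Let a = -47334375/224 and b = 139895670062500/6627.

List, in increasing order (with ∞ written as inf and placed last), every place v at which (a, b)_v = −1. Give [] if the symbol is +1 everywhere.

Mod squares: a ≡ -13090, b ≡ 3. Check v ∈ {∞, 2, 3, 5, 7, 11, 17, 23, 47}.
v=23: a=23^0·(≡5), b=23^2·(≡1) mod 23; (5|23)=-1, (1|23)=+1; (−1)^{0·2·11}·(-1)^2·(+1)^0 = +1.
v=47: a=47^0·(≡40), b=47^-2·(≡1) mod 47; (40|47)=-1, (1|47)=+1; (−1)^{0·-2·23}·(-1)^-2·(+1)^0 = +1.
v=7: a=7^-1·(≡6), b=7^0·(≡6) mod 7; (6|7)=-1, (6|7)=-1; (−1)^{-1·0·3}·(-1)^0·(-1)^-1 = -1.
v=17: a=17^1·(≡7), b=17^2·(≡7) mod 17; (7|17)=-1, (7|17)=-1; (−1)^{1·2·8}·(-1)^2·(-1)^1 = -1.
v=11: a=11^1·(≡5), b=11^4·(≡1) mod 11; (5|11)=+1, (1|11)=+1; (−1)^{1·4·5}·(+1)^4·(+1)^1 = +1.
v=3: a=3^4·(≡2), b=3^-1·(≡1) mod 3; (2|3)=-1, (1|3)=+1; (−1)^{4·-1·1}·(-1)^-1·(+1)^4 = -1.
v=5: a=5^5·(≡2), b=5^6·(≡2) mod 5; (2|5)=-1, (2|5)=-1; (−1)^{5·6·2}·(-1)^6·(-1)^5 = -1.
v=2: v_2(a)=-5, v_2(b)=2; units ≡ 7, 3 (mod 8); ε·ε+αω+βω = 1·1+-5·1+2·0 ≡ 0  ⇒  (a,b)_2 = +1.
v=∞: -13090 < 0 and 3 > 0  ⇒  (a,b)_∞ = +1.
(-13090, 3 / ℚ) ramifies at {3, 5, 7, 17}: a division algebra.

[3, 5, 7, 17]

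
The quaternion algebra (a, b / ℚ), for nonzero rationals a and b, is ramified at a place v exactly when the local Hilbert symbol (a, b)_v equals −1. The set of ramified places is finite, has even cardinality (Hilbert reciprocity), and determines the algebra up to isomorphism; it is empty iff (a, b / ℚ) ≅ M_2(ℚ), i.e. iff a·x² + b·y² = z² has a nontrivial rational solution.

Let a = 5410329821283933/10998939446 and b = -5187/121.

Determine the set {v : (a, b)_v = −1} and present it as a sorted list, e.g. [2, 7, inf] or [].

[2, 3]

Mod squares: a ≡ 4862, b ≡ -5187. Check v ∈ {∞, 2, 3, 7, 11, 13, 17, 19, 23, 29}.
v=∞: 4862 > 0 and -5187 < 0  ⇒  (a,b)_∞ = +1.
v=29: a=29^-2·(≡21), b=29^0·(≡24) mod 29; (21|29)=-1, (24|29)=+1; (−1)^{-2·0·14}·(-1)^0·(+1)^-2 = +1.
v=23: a=23^2·(≡6), b=23^0·(≡21) mod 23; (6|23)=+1, (21|23)=-1; (−1)^{2·0·11}·(+1)^0·(-1)^2 = +1.
v=3: a=3^6·(≡2), b=3^1·(≡2) mod 3; (2|3)=-1, (2|3)=-1; (−1)^{6·1·1}·(-1)^1·(-1)^6 = -1.
v=13: a=13^3·(≡4), b=13^1·(≡1) mod 13; (4|13)=+1, (1|13)=+1; (−1)^{3·1·6}·(+1)^1·(+1)^3 = +1.
v=19: a=19^4·(≡9), b=19^1·(≡18) mod 19; (9|19)=+1, (18|19)=-1; (−1)^{4·1·9}·(+1)^1·(-1)^4 = +1.
v=2: v_2(a)=-1, v_2(b)=0; units ≡ 7, 5 (mod 8); ε·ε+αω+βω = 1·0+-1·1+0·0 ≡ 1  ⇒  (a,b)_2 = -1.
v=11: a=11^-3·(≡10), b=11^-2·(≡5) mod 11; (10|11)=-1, (5|11)=+1; (−1)^{-3·-2·5}·(-1)^-2·(+1)^-3 = +1.
v=7: a=7^2·(≡4), b=7^1·(≡4) mod 7; (4|7)=+1, (4|7)=+1; (−1)^{2·1·3}·(+1)^1·(+1)^2 = +1.
v=17: a=17^-3·(≡3), b=17^0·(≡16) mod 17; (3|17)=-1, (16|17)=+1; (−1)^{-3·0·8}·(-1)^0·(+1)^-3 = +1.
(4862, -5187 / ℚ) ramifies at {2, 3}: a division algebra.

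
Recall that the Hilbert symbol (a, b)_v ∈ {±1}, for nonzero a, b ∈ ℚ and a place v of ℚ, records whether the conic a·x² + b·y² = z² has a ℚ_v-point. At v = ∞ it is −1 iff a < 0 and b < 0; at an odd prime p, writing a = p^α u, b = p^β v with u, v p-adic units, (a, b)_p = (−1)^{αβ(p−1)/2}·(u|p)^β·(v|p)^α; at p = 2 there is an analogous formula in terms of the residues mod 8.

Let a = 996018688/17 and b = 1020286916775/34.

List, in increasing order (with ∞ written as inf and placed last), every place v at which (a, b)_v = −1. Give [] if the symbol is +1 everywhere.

(a, b) ≡ (986, 255374) mod (ℚ^×)²; places V = {2, 3, 5, 7, 17, 29, 37, ∞}.
(a,b)_∞: sgn(986)=+, sgn(255374)=+, so +1.
(a,b)_3: α=0, u≡2; β=4, v≡2 (mod 3); (2|3)=-1, (2|3)=-1; sign (−1)^0·-1^4·-1^0 = +1.
(a,b)_37: α=2, u≡23; β=3, v≡17 (mod 37); (23|37)=-1, (17|37)=-1; sign (−1)^0·-1^3·-1^2 = -1.
(a,b)_7: α=2, u≡6; β=3, v≡5 (mod 7); (6|7)=-1, (5|7)=-1; sign (−1)^0·-1^3·-1^2 = -1.
(a,b)_17: α=-1, u≡10; β=-1, v≡3 (mod 17); (10|17)=-1, (3|17)=-1; sign (−1)^0·-1^-1·-1^-1 = +1.
(a,b)_29: α=1, u≡13; β=1, v≡8 (mod 29); (13|29)=+1, (8|29)=-1; sign (−1)^0·+1^1·-1^1 = -1.
(a,b)_5: α=0, u≡4; β=2, v≡4 (mod 5); (4|5)=+1, (4|5)=+1; sign (−1)^0·+1^2·+1^0 = +1.
(a,b)_2: α=9, β=-1; u≡5, v≡7 (mod 8); ε(u)ε(v)=0·1, αω(v)=9·0, βω(u)=-1·1; sum ≡ 1  ⇒  -1.
Ram(986, 255374) = {2, 7, 29, 37}; no ℚ_2-point on the conic.

[2, 7, 29, 37]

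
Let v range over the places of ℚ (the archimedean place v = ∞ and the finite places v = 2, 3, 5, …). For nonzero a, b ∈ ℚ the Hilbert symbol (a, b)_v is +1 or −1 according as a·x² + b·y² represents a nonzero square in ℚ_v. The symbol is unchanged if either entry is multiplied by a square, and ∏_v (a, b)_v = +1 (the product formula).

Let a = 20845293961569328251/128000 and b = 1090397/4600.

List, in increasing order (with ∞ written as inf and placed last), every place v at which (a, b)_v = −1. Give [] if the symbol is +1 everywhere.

[2, 5, 7, 19]

(a, b) ≡ (15295, 3542) mod (ℚ^×)²; places V = {2, 3, 5, 7, 11, 13, 17, 19, 23, ∞}.
(a,b)_13: α=2, u≡11; β=0, v≡2 (mod 13); (11|13)=-1, (2|13)=-1; sign (−1)^0·-1^0·-1^2 = +1.
(a,b)_23: α=1, u≡10; β=-1, v≡8 (mod 23); (10|23)=-1, (8|23)=+1; sign (−1)^1·-1^-1·+1^1 = +1.
(a,b)_2: α=-10, β=-3; u≡7, v≡3 (mod 8); ε(u)ε(v)=1·1, αω(v)=-10·1, βω(u)=-3·0; sum ≡ 1  ⇒  -1.
(a,b)_19: α=1, u≡9; β=0, v≡3 (mod 19); (9|19)=+1, (3|19)=-1; sign (−1)^0·+1^0·-1^1 = -1.
(a,b)_7: α=7, u≡1; β=3, v≡1 (mod 7); (1|7)=+1, (1|7)=+1; sign (−1)^1·+1^3·+1^7 = -1.
(a,b)_17: α=2, u≡11; β=2, v≡5 (mod 17); (11|17)=-1, (5|17)=-1; sign (−1)^0·-1^2·-1^2 = +1.
(a,b)_∞: sgn(15295)=+, sgn(3542)=+, so +1.
(a,b)_11: α=4, u≡4; β=1, v≡3 (mod 11); (4|11)=+1, (3|11)=+1; sign (−1)^0·+1^1·+1^4 = +1.
(a,b)_5: α=-3, u≡4; β=-2, v≡3 (mod 5); (4|5)=+1, (3|5)=-1; sign (−1)^0·+1^-2·-1^-3 = -1.
(a,b)_3: α=4, u≡1; β=0, v≡2 (mod 3); (1|3)=+1, (2|3)=-1; sign (−1)^0·+1^0·-1^4 = +1.
Ram(15295, 3542) = {2, 5, 7, 19}; no ℚ_2-point on the conic.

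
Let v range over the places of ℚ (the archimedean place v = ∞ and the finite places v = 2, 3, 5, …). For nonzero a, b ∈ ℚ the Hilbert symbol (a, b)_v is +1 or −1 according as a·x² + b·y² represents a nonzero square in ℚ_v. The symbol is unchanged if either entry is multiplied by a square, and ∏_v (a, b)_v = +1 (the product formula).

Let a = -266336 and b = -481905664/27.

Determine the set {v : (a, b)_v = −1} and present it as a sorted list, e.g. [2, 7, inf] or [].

Mod squares: a ≡ -16646, b ≡ -1411833. Check v ∈ {∞, 2, 3, 7, 17, 19, 29, 31, 41, 47}.
v=∞: -16646 < 0 and -1411833 < 0  ⇒  (a,b)_∞ = -1.
v=29: a=29^1·(≡9), b=29^0·(≡10) mod 29; (9|29)=+1, (10|29)=-1; (−1)^{1·0·14}·(+1)^0·(-1)^1 = -1.
v=47: a=47^0·(≡13), b=47^1·(≡46) mod 47; (13|47)=-1, (46|47)=-1; (−1)^{0·1·23}·(-1)^1·(-1)^0 = -1.
v=31: a=31^0·(≡16), b=31^1·(≡21) mod 31; (16|31)=+1, (21|31)=-1; (−1)^{0·1·15}·(+1)^1·(-1)^0 = +1.
v=7: a=7^1·(≡4), b=7^0·(≡2) mod 7; (4|7)=+1, (2|7)=+1; (−1)^{1·0·3}·(+1)^0·(+1)^1 = +1.
v=3: a=3^0·(≡1), b=3^-3·(≡2) mod 3; (1|3)=+1, (2|3)=-1; (−1)^{0·-3·1}·(+1)^-3·(-1)^0 = +1.
v=2: v_2(a)=5, v_2(b)=10; units ≡ 5, 7 (mod 8); ε·ε+αω+βω = 0·1+5·0+10·1 ≡ 0  ⇒  (a,b)_2 = +1.
v=41: a=41^1·(≡23), b=41^0·(≡2) mod 41; (23|41)=+1, (2|41)=+1; (−1)^{1·0·20}·(+1)^0·(+1)^1 = +1.
v=17: a=17^0·(≡3), b=17^1·(≡4) mod 17; (3|17)=-1, (4|17)=+1; (−1)^{0·1·8}·(-1)^1·(+1)^0 = -1.
v=19: a=19^0·(≡6), b=19^1·(≡3) mod 19; (6|19)=+1, (3|19)=-1; (−1)^{0·1·9}·(+1)^1·(-1)^0 = +1.
Ram(-16646, -1411833) = {17, 29, 47, ∞}; no ℚ_17-point on the conic.

[17, 29, 47, inf]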